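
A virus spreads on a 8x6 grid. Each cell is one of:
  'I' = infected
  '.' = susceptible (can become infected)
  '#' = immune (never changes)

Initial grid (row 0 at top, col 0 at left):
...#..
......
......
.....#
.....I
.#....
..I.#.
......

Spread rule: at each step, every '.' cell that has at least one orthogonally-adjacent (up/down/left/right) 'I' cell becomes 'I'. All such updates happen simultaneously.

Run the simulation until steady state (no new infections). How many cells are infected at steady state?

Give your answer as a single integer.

Answer: 44

Derivation:
Step 0 (initial): 2 infected
Step 1: +6 new -> 8 infected
Step 2: +9 new -> 17 infected
Step 3: +8 new -> 25 infected
Step 4: +6 new -> 31 infected
Step 5: +6 new -> 37 infected
Step 6: +4 new -> 41 infected
Step 7: +2 new -> 43 infected
Step 8: +1 new -> 44 infected
Step 9: +0 new -> 44 infected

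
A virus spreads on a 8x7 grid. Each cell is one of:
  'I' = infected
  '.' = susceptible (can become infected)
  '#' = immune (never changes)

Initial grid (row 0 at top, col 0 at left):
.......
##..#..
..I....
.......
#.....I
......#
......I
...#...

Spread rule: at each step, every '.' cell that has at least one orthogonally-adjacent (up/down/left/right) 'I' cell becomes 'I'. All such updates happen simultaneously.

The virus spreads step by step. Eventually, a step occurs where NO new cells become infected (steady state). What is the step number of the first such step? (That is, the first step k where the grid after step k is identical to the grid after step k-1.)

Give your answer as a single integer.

Step 0 (initial): 3 infected
Step 1: +8 new -> 11 infected
Step 2: +13 new -> 24 infected
Step 3: +12 new -> 36 infected
Step 4: +7 new -> 43 infected
Step 5: +4 new -> 47 infected
Step 6: +2 new -> 49 infected
Step 7: +1 new -> 50 infected
Step 8: +0 new -> 50 infected

Answer: 8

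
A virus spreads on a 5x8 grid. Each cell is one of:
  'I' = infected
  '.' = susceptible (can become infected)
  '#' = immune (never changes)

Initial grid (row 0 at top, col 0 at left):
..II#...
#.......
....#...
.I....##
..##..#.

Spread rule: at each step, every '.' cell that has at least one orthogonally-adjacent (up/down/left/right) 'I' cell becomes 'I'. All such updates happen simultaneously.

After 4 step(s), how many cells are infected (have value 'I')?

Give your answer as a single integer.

Step 0 (initial): 3 infected
Step 1: +7 new -> 10 infected
Step 2: +8 new -> 18 infected
Step 3: +2 new -> 20 infected
Step 4: +5 new -> 25 infected

Answer: 25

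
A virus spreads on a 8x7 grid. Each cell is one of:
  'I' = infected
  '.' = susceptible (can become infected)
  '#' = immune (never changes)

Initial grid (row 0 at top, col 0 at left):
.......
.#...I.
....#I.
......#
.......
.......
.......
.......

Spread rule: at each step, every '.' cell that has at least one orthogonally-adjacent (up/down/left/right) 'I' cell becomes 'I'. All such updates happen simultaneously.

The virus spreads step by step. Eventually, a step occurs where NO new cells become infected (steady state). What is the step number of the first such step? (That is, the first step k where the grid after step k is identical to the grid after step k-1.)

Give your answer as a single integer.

Answer: 11

Derivation:
Step 0 (initial): 2 infected
Step 1: +5 new -> 7 infected
Step 2: +5 new -> 12 infected
Step 3: +7 new -> 19 infected
Step 4: +7 new -> 26 infected
Step 5: +8 new -> 34 infected
Step 6: +8 new -> 42 infected
Step 7: +5 new -> 47 infected
Step 8: +3 new -> 50 infected
Step 9: +2 new -> 52 infected
Step 10: +1 new -> 53 infected
Step 11: +0 new -> 53 infected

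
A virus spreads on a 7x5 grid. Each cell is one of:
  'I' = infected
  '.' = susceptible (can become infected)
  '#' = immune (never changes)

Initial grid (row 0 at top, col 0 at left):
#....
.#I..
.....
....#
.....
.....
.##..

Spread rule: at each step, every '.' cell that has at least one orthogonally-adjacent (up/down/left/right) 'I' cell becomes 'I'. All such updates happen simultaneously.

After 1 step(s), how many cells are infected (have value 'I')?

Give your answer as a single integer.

Answer: 4

Derivation:
Step 0 (initial): 1 infected
Step 1: +3 new -> 4 infected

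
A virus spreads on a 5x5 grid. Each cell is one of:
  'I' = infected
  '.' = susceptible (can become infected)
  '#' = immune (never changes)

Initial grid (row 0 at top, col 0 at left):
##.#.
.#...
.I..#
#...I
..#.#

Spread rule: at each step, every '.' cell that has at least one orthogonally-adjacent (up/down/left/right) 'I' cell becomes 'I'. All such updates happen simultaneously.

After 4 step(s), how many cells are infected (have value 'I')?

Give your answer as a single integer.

Step 0 (initial): 2 infected
Step 1: +4 new -> 6 infected
Step 2: +6 new -> 12 infected
Step 3: +3 new -> 15 infected
Step 4: +1 new -> 16 infected

Answer: 16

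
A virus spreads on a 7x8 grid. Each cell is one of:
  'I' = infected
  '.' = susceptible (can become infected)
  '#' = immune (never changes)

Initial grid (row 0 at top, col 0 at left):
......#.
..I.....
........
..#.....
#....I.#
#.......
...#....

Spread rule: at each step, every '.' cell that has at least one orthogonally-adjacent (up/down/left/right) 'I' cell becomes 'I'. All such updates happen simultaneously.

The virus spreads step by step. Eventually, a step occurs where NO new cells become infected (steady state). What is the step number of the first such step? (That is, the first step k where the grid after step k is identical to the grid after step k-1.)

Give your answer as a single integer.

Step 0 (initial): 2 infected
Step 1: +8 new -> 10 infected
Step 2: +13 new -> 23 infected
Step 3: +14 new -> 37 infected
Step 4: +7 new -> 44 infected
Step 5: +3 new -> 47 infected
Step 6: +2 new -> 49 infected
Step 7: +1 new -> 50 infected
Step 8: +0 new -> 50 infected

Answer: 8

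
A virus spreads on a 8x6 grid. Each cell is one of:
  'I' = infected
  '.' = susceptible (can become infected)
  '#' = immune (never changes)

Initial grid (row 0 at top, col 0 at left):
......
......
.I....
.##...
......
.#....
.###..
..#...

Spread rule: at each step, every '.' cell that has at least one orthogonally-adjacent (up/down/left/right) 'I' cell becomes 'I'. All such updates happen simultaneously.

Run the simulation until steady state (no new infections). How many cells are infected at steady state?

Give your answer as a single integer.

Step 0 (initial): 1 infected
Step 1: +3 new -> 4 infected
Step 2: +5 new -> 9 infected
Step 3: +6 new -> 15 infected
Step 4: +7 new -> 22 infected
Step 5: +7 new -> 29 infected
Step 6: +5 new -> 34 infected
Step 7: +3 new -> 37 infected
Step 8: +2 new -> 39 infected
Step 9: +2 new -> 41 infected
Step 10: +0 new -> 41 infected

Answer: 41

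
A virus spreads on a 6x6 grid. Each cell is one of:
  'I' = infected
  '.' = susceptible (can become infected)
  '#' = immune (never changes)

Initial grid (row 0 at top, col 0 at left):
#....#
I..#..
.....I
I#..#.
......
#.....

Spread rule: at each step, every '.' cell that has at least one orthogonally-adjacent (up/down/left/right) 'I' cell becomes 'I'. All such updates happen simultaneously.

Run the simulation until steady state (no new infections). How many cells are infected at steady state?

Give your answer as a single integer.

Answer: 30

Derivation:
Step 0 (initial): 3 infected
Step 1: +6 new -> 9 infected
Step 2: +7 new -> 16 infected
Step 3: +8 new -> 24 infected
Step 4: +5 new -> 29 infected
Step 5: +1 new -> 30 infected
Step 6: +0 new -> 30 infected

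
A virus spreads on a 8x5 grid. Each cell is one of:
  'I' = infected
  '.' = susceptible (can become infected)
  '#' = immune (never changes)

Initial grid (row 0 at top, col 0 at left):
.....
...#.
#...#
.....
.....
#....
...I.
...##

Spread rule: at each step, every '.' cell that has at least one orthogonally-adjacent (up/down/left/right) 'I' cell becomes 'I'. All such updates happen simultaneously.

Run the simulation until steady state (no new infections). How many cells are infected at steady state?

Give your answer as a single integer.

Step 0 (initial): 1 infected
Step 1: +3 new -> 4 infected
Step 2: +5 new -> 9 infected
Step 3: +6 new -> 15 infected
Step 4: +5 new -> 20 infected
Step 5: +3 new -> 23 infected
Step 6: +3 new -> 26 infected
Step 7: +2 new -> 28 infected
Step 8: +3 new -> 31 infected
Step 9: +2 new -> 33 infected
Step 10: +1 new -> 34 infected
Step 11: +0 new -> 34 infected

Answer: 34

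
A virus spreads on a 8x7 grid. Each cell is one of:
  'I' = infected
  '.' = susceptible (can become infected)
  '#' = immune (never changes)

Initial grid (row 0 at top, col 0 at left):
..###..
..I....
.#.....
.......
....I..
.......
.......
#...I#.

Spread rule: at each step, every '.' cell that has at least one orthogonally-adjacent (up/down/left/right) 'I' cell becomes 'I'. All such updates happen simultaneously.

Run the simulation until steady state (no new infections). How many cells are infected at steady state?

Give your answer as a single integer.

Answer: 50

Derivation:
Step 0 (initial): 3 infected
Step 1: +9 new -> 12 infected
Step 2: +15 new -> 27 infected
Step 3: +12 new -> 39 infected
Step 4: +8 new -> 47 infected
Step 5: +3 new -> 50 infected
Step 6: +0 new -> 50 infected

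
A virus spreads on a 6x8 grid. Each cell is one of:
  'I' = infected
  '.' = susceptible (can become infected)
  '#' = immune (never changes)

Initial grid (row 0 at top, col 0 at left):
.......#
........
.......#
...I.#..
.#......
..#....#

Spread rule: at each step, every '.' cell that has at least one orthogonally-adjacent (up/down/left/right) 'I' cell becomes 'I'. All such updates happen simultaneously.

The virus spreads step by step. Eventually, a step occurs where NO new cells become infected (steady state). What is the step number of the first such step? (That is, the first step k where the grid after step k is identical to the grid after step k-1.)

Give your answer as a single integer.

Answer: 7

Derivation:
Step 0 (initial): 1 infected
Step 1: +4 new -> 5 infected
Step 2: +7 new -> 12 infected
Step 3: +8 new -> 20 infected
Step 4: +9 new -> 29 infected
Step 5: +8 new -> 37 infected
Step 6: +5 new -> 42 infected
Step 7: +0 new -> 42 infected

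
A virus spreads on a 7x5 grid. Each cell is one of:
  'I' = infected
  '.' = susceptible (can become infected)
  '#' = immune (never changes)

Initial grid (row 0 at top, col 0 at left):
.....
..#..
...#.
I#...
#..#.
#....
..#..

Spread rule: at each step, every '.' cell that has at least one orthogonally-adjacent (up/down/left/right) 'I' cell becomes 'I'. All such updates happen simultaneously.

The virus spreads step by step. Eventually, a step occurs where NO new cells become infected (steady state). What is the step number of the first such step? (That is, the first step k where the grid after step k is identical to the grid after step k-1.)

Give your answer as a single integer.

Step 0 (initial): 1 infected
Step 1: +1 new -> 2 infected
Step 2: +2 new -> 4 infected
Step 3: +3 new -> 7 infected
Step 4: +2 new -> 9 infected
Step 5: +3 new -> 12 infected
Step 6: +4 new -> 16 infected
Step 7: +6 new -> 22 infected
Step 8: +4 new -> 26 infected
Step 9: +2 new -> 28 infected
Step 10: +0 new -> 28 infected

Answer: 10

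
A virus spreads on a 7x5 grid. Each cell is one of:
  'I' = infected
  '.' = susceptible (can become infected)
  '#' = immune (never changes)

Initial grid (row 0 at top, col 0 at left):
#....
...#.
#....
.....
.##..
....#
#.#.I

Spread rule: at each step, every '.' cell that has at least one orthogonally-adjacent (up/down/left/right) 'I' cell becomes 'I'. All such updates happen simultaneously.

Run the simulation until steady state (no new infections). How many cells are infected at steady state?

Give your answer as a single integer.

Answer: 27

Derivation:
Step 0 (initial): 1 infected
Step 1: +1 new -> 2 infected
Step 2: +1 new -> 3 infected
Step 3: +2 new -> 5 infected
Step 4: +3 new -> 8 infected
Step 5: +5 new -> 13 infected
Step 6: +4 new -> 17 infected
Step 7: +4 new -> 21 infected
Step 8: +3 new -> 24 infected
Step 9: +3 new -> 27 infected
Step 10: +0 new -> 27 infected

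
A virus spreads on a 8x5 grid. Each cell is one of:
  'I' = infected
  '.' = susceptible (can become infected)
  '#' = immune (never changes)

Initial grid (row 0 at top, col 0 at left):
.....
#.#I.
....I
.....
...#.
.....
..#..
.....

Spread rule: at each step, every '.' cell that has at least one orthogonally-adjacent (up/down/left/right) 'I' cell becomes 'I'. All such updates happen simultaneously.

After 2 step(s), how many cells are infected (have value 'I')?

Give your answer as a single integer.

Answer: 11

Derivation:
Step 0 (initial): 2 infected
Step 1: +4 new -> 6 infected
Step 2: +5 new -> 11 infected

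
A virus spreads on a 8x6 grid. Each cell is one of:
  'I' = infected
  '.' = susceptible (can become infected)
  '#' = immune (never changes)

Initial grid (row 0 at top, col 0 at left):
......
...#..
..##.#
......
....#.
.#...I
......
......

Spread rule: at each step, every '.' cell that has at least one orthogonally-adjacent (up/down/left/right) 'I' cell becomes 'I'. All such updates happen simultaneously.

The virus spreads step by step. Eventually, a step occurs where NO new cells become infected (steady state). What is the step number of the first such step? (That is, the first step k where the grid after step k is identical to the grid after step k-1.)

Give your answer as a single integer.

Step 0 (initial): 1 infected
Step 1: +3 new -> 4 infected
Step 2: +4 new -> 8 infected
Step 3: +5 new -> 13 infected
Step 4: +5 new -> 18 infected
Step 5: +5 new -> 23 infected
Step 6: +6 new -> 29 infected
Step 7: +6 new -> 35 infected
Step 8: +3 new -> 38 infected
Step 9: +3 new -> 41 infected
Step 10: +1 new -> 42 infected
Step 11: +0 new -> 42 infected

Answer: 11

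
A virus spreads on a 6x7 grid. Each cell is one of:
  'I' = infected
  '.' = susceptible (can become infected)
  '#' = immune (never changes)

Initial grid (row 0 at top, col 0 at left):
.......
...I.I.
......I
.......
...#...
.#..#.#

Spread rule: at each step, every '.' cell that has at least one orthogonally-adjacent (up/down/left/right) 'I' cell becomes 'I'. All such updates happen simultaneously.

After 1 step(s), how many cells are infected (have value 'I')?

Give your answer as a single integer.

Step 0 (initial): 3 infected
Step 1: +8 new -> 11 infected

Answer: 11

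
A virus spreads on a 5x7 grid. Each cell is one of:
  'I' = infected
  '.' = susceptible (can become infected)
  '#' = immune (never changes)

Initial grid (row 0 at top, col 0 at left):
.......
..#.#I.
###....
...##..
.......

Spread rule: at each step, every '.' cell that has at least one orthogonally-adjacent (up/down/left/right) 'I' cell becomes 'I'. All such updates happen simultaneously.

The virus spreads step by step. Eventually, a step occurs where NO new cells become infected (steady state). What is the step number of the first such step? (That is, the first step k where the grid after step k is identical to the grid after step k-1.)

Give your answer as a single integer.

Answer: 10

Derivation:
Step 0 (initial): 1 infected
Step 1: +3 new -> 4 infected
Step 2: +5 new -> 9 infected
Step 3: +4 new -> 13 infected
Step 4: +4 new -> 17 infected
Step 5: +2 new -> 19 infected
Step 6: +3 new -> 22 infected
Step 7: +3 new -> 25 infected
Step 8: +2 new -> 27 infected
Step 9: +1 new -> 28 infected
Step 10: +0 new -> 28 infected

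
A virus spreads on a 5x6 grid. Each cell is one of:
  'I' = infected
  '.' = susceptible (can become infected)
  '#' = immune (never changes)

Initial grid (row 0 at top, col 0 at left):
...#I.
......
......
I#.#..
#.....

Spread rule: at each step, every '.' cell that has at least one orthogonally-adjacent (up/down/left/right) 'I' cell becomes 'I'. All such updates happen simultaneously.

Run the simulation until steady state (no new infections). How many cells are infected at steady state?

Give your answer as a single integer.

Answer: 26

Derivation:
Step 0 (initial): 2 infected
Step 1: +3 new -> 5 infected
Step 2: +5 new -> 10 infected
Step 3: +7 new -> 17 infected
Step 4: +5 new -> 22 infected
Step 5: +3 new -> 25 infected
Step 6: +1 new -> 26 infected
Step 7: +0 new -> 26 infected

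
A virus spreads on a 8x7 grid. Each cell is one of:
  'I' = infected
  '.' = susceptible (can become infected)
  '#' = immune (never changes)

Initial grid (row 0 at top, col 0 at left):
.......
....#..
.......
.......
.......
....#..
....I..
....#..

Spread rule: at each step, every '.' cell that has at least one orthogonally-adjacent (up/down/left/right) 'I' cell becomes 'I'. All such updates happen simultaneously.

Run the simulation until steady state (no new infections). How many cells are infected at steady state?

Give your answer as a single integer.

Answer: 53

Derivation:
Step 0 (initial): 1 infected
Step 1: +2 new -> 3 infected
Step 2: +6 new -> 9 infected
Step 3: +7 new -> 16 infected
Step 4: +8 new -> 24 infected
Step 5: +8 new -> 32 infected
Step 6: +7 new -> 39 infected
Step 7: +6 new -> 45 infected
Step 8: +5 new -> 50 infected
Step 9: +2 new -> 52 infected
Step 10: +1 new -> 53 infected
Step 11: +0 new -> 53 infected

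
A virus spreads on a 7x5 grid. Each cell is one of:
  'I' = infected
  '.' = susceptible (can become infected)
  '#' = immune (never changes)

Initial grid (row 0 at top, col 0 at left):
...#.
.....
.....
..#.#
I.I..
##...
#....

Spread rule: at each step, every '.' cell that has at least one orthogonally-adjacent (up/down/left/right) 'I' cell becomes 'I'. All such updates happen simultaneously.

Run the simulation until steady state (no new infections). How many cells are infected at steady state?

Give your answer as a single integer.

Step 0 (initial): 2 infected
Step 1: +4 new -> 6 infected
Step 2: +6 new -> 12 infected
Step 3: +6 new -> 18 infected
Step 4: +6 new -> 24 infected
Step 5: +3 new -> 27 infected
Step 6: +2 new -> 29 infected
Step 7: +0 new -> 29 infected

Answer: 29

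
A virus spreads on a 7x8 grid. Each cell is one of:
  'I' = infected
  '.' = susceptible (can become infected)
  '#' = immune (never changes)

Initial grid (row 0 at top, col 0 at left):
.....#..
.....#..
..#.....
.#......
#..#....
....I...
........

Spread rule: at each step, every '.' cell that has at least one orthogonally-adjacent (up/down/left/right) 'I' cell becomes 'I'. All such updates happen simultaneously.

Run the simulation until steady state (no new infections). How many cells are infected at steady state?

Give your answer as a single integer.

Answer: 50

Derivation:
Step 0 (initial): 1 infected
Step 1: +4 new -> 5 infected
Step 2: +6 new -> 11 infected
Step 3: +9 new -> 20 infected
Step 4: +10 new -> 30 infected
Step 5: +5 new -> 35 infected
Step 6: +4 new -> 39 infected
Step 7: +4 new -> 43 infected
Step 8: +4 new -> 47 infected
Step 9: +2 new -> 49 infected
Step 10: +1 new -> 50 infected
Step 11: +0 new -> 50 infected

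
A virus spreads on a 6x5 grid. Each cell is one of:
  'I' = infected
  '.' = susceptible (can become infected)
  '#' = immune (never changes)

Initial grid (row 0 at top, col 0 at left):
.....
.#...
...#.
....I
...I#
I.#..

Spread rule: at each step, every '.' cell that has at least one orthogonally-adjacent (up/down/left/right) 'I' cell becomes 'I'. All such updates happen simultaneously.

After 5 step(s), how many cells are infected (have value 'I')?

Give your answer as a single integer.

Step 0 (initial): 3 infected
Step 1: +6 new -> 9 infected
Step 2: +5 new -> 14 infected
Step 3: +5 new -> 19 infected
Step 4: +4 new -> 23 infected
Step 5: +2 new -> 25 infected

Answer: 25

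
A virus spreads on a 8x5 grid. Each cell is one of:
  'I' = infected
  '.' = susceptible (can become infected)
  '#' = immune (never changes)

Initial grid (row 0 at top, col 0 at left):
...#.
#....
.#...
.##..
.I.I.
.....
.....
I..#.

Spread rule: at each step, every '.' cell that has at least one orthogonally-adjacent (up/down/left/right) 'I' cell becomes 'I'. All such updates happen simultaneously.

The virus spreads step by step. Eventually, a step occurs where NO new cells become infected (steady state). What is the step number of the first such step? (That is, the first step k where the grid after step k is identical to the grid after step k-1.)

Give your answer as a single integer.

Answer: 8

Derivation:
Step 0 (initial): 3 infected
Step 1: +8 new -> 11 infected
Step 2: +9 new -> 20 infected
Step 3: +6 new -> 26 infected
Step 4: +3 new -> 29 infected
Step 5: +3 new -> 32 infected
Step 6: +1 new -> 33 infected
Step 7: +1 new -> 34 infected
Step 8: +0 new -> 34 infected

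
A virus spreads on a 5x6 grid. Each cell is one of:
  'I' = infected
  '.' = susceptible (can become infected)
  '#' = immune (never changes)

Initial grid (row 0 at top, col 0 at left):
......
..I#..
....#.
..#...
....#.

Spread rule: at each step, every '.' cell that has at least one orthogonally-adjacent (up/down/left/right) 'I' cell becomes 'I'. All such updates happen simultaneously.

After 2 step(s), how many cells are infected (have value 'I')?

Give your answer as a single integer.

Answer: 9

Derivation:
Step 0 (initial): 1 infected
Step 1: +3 new -> 4 infected
Step 2: +5 new -> 9 infected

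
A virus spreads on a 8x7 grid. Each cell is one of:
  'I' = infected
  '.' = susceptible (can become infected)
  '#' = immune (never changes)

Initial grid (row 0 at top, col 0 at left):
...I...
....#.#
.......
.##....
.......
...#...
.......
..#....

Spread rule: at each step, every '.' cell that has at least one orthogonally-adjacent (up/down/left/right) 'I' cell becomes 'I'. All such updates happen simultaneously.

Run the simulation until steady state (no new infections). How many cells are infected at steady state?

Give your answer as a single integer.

Step 0 (initial): 1 infected
Step 1: +3 new -> 4 infected
Step 2: +4 new -> 8 infected
Step 3: +7 new -> 15 infected
Step 4: +5 new -> 20 infected
Step 5: +5 new -> 25 infected
Step 6: +6 new -> 31 infected
Step 7: +6 new -> 37 infected
Step 8: +6 new -> 43 infected
Step 9: +5 new -> 48 infected
Step 10: +2 new -> 50 infected
Step 11: +0 new -> 50 infected

Answer: 50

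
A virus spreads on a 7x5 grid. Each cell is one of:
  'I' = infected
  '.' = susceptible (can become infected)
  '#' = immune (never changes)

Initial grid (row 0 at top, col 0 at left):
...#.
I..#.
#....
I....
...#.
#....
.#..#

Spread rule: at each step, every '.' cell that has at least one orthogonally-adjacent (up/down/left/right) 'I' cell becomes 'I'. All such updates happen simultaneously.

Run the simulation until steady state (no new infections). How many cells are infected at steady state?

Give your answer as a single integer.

Answer: 27

Derivation:
Step 0 (initial): 2 infected
Step 1: +4 new -> 6 infected
Step 2: +5 new -> 11 infected
Step 3: +5 new -> 16 infected
Step 4: +3 new -> 19 infected
Step 5: +4 new -> 23 infected
Step 6: +3 new -> 26 infected
Step 7: +1 new -> 27 infected
Step 8: +0 new -> 27 infected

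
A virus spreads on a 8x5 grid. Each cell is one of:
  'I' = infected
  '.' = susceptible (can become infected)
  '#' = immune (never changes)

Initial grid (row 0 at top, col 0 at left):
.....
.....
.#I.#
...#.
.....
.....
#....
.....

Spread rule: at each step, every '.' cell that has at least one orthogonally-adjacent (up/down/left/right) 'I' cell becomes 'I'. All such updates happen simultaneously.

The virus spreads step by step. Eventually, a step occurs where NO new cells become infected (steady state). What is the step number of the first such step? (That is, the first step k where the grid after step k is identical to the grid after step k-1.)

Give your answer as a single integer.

Answer: 8

Derivation:
Step 0 (initial): 1 infected
Step 1: +3 new -> 4 infected
Step 2: +5 new -> 9 infected
Step 3: +8 new -> 17 infected
Step 4: +8 new -> 25 infected
Step 5: +6 new -> 31 infected
Step 6: +3 new -> 34 infected
Step 7: +2 new -> 36 infected
Step 8: +0 new -> 36 infected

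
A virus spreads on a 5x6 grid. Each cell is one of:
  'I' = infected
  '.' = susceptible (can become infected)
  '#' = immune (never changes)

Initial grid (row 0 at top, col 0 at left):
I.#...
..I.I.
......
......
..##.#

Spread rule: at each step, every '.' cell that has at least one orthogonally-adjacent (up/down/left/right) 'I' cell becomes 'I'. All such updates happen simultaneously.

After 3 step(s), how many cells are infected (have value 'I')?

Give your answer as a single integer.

Step 0 (initial): 3 infected
Step 1: +8 new -> 11 infected
Step 2: +8 new -> 19 infected
Step 3: +5 new -> 24 infected

Answer: 24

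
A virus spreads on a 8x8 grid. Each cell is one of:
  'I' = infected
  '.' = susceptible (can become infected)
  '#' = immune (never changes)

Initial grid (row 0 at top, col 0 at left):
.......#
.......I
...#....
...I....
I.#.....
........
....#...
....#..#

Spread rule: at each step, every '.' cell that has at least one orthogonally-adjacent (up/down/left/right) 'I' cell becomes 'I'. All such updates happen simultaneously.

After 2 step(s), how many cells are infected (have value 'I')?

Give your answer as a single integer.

Step 0 (initial): 3 infected
Step 1: +8 new -> 11 infected
Step 2: +13 new -> 24 infected

Answer: 24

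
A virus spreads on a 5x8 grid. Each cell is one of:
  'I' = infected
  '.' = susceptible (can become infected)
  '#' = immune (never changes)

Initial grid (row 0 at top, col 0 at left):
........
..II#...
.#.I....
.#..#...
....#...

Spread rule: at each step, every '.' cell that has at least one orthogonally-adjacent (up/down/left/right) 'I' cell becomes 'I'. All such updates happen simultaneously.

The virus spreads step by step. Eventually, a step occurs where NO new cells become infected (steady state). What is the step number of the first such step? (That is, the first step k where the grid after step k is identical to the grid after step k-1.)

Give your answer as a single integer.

Step 0 (initial): 3 infected
Step 1: +6 new -> 9 infected
Step 2: +6 new -> 15 infected
Step 3: +7 new -> 22 infected
Step 4: +7 new -> 29 infected
Step 5: +5 new -> 34 infected
Step 6: +1 new -> 35 infected
Step 7: +0 new -> 35 infected

Answer: 7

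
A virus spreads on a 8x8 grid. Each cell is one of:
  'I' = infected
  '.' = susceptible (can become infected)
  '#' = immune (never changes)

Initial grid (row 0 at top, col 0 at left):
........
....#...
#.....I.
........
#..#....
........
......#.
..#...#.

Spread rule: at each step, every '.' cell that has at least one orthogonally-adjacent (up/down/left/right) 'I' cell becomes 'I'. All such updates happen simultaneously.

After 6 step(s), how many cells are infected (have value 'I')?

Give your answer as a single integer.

Answer: 41

Derivation:
Step 0 (initial): 1 infected
Step 1: +4 new -> 5 infected
Step 2: +7 new -> 12 infected
Step 3: +7 new -> 19 infected
Step 4: +7 new -> 26 infected
Step 5: +7 new -> 33 infected
Step 6: +8 new -> 41 infected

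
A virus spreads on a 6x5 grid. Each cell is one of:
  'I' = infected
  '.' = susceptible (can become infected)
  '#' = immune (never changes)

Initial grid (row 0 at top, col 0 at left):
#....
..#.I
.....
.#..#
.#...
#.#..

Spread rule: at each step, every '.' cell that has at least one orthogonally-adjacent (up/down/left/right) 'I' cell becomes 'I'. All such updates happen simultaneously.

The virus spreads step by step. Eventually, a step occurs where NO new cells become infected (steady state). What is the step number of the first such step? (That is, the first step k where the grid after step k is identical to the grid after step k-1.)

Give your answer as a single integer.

Answer: 8

Derivation:
Step 0 (initial): 1 infected
Step 1: +3 new -> 4 infected
Step 2: +2 new -> 6 infected
Step 3: +3 new -> 9 infected
Step 4: +4 new -> 13 infected
Step 5: +5 new -> 18 infected
Step 6: +3 new -> 21 infected
Step 7: +1 new -> 22 infected
Step 8: +0 new -> 22 infected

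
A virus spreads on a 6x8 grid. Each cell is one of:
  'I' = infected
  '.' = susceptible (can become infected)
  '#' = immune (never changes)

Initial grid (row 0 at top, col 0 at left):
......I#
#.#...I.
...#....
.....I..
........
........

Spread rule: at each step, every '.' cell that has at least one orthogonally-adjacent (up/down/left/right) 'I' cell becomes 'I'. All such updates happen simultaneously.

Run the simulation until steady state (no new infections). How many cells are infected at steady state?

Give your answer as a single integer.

Step 0 (initial): 3 infected
Step 1: +8 new -> 11 infected
Step 2: +9 new -> 20 infected
Step 3: +7 new -> 27 infected
Step 4: +6 new -> 33 infected
Step 5: +5 new -> 38 infected
Step 6: +5 new -> 43 infected
Step 7: +1 new -> 44 infected
Step 8: +0 new -> 44 infected

Answer: 44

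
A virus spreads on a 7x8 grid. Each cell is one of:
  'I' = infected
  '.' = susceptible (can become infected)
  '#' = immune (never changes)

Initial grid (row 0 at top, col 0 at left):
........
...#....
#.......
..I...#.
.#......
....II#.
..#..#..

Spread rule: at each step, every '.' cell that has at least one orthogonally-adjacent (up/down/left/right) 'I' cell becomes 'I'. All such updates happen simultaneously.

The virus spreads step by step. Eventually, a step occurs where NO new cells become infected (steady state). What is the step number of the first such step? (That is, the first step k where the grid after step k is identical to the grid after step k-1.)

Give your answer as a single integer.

Answer: 8

Derivation:
Step 0 (initial): 3 infected
Step 1: +8 new -> 11 infected
Step 2: +10 new -> 21 infected
Step 3: +7 new -> 28 infected
Step 4: +10 new -> 38 infected
Step 5: +7 new -> 45 infected
Step 6: +3 new -> 48 infected
Step 7: +1 new -> 49 infected
Step 8: +0 new -> 49 infected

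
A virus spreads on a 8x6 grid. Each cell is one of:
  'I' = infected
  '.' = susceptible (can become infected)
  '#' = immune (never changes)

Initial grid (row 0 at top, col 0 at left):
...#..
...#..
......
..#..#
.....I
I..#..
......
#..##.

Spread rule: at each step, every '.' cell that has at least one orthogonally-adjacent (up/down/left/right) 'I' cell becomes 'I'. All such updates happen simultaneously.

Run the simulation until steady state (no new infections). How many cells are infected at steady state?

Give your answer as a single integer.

Answer: 40

Derivation:
Step 0 (initial): 2 infected
Step 1: +5 new -> 7 infected
Step 2: +8 new -> 15 infected
Step 3: +9 new -> 24 infected
Step 4: +7 new -> 31 infected
Step 5: +5 new -> 36 infected
Step 6: +3 new -> 39 infected
Step 7: +1 new -> 40 infected
Step 8: +0 new -> 40 infected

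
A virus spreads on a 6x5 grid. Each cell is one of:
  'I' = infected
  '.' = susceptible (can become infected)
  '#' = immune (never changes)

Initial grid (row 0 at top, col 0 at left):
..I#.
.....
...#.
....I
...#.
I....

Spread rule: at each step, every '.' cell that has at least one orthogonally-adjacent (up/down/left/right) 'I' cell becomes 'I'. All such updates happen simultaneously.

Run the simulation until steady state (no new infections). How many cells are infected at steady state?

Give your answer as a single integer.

Answer: 27

Derivation:
Step 0 (initial): 3 infected
Step 1: +7 new -> 10 infected
Step 2: +10 new -> 20 infected
Step 3: +7 new -> 27 infected
Step 4: +0 new -> 27 infected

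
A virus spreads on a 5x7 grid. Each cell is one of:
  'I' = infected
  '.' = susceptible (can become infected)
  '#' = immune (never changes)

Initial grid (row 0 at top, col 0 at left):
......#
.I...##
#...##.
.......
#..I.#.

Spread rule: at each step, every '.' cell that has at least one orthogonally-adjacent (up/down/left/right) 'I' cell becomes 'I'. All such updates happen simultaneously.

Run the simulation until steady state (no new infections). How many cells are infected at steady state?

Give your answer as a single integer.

Step 0 (initial): 2 infected
Step 1: +7 new -> 9 infected
Step 2: +9 new -> 18 infected
Step 3: +4 new -> 22 infected
Step 4: +2 new -> 24 infected
Step 5: +3 new -> 27 infected
Step 6: +0 new -> 27 infected

Answer: 27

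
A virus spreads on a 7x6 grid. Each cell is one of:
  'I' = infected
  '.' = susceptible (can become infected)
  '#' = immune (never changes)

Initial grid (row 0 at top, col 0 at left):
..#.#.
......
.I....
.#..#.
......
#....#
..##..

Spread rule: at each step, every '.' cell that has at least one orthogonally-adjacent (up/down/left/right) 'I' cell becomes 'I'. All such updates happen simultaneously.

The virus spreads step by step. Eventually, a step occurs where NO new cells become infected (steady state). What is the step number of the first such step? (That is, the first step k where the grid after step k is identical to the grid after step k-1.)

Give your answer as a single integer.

Answer: 9

Derivation:
Step 0 (initial): 1 infected
Step 1: +3 new -> 4 infected
Step 2: +6 new -> 10 infected
Step 3: +6 new -> 16 infected
Step 4: +6 new -> 22 infected
Step 5: +5 new -> 27 infected
Step 6: +4 new -> 31 infected
Step 7: +2 new -> 33 infected
Step 8: +1 new -> 34 infected
Step 9: +0 new -> 34 infected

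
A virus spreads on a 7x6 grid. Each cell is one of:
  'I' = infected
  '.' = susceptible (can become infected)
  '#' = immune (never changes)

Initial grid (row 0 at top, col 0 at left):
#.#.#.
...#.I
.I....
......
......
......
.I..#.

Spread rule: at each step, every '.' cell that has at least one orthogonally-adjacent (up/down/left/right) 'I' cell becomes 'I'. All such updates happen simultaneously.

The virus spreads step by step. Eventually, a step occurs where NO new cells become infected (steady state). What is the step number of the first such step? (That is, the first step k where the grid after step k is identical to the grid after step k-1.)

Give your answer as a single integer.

Answer: 6

Derivation:
Step 0 (initial): 3 infected
Step 1: +10 new -> 13 infected
Step 2: +12 new -> 25 infected
Step 3: +6 new -> 31 infected
Step 4: +4 new -> 35 infected
Step 5: +1 new -> 36 infected
Step 6: +0 new -> 36 infected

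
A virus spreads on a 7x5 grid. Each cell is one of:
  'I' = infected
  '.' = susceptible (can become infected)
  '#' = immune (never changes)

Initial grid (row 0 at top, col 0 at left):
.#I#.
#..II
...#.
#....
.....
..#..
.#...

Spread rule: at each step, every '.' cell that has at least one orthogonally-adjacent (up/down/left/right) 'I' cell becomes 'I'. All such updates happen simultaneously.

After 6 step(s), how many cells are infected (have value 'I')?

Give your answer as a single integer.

Answer: 24

Derivation:
Step 0 (initial): 3 infected
Step 1: +3 new -> 6 infected
Step 2: +3 new -> 9 infected
Step 3: +4 new -> 13 infected
Step 4: +5 new -> 18 infected
Step 5: +3 new -> 21 infected
Step 6: +3 new -> 24 infected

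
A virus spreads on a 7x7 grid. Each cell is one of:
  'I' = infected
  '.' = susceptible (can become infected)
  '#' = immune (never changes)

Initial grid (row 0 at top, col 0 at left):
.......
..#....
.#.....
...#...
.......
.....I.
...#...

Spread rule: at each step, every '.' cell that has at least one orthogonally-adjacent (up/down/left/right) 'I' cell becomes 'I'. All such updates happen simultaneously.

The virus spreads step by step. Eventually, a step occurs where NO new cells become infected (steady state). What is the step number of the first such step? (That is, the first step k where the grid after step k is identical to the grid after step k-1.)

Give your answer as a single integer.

Step 0 (initial): 1 infected
Step 1: +4 new -> 5 infected
Step 2: +6 new -> 11 infected
Step 3: +5 new -> 16 infected
Step 4: +6 new -> 22 infected
Step 5: +8 new -> 30 infected
Step 6: +7 new -> 37 infected
Step 7: +2 new -> 39 infected
Step 8: +2 new -> 41 infected
Step 9: +2 new -> 43 infected
Step 10: +2 new -> 45 infected
Step 11: +0 new -> 45 infected

Answer: 11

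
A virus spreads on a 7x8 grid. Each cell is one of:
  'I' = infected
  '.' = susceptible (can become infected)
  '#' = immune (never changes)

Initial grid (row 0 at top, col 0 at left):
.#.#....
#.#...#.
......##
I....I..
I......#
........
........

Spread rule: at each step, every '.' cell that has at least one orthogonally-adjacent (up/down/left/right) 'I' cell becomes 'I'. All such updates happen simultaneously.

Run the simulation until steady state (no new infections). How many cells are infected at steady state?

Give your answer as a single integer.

Step 0 (initial): 3 infected
Step 1: +8 new -> 11 infected
Step 2: +12 new -> 23 infected
Step 3: +11 new -> 34 infected
Step 4: +8 new -> 42 infected
Step 5: +3 new -> 45 infected
Step 6: +1 new -> 46 infected
Step 7: +0 new -> 46 infected

Answer: 46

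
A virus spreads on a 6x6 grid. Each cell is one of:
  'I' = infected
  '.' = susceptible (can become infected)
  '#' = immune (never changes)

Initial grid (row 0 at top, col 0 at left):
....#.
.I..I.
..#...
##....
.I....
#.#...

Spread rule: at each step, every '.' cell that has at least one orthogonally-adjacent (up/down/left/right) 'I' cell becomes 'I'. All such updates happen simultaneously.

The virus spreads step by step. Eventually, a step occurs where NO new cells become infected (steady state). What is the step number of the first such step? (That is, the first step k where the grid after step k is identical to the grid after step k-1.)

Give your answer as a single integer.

Step 0 (initial): 3 infected
Step 1: +10 new -> 13 infected
Step 2: +10 new -> 23 infected
Step 3: +4 new -> 27 infected
Step 4: +2 new -> 29 infected
Step 5: +1 new -> 30 infected
Step 6: +0 new -> 30 infected

Answer: 6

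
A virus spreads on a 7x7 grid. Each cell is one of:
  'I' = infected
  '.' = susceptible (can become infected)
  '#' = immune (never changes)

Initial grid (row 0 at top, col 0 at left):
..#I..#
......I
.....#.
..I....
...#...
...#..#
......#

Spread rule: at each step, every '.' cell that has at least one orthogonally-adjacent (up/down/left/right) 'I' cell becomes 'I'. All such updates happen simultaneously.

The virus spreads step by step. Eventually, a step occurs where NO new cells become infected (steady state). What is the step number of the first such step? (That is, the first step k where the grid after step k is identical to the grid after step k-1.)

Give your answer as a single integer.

Answer: 7

Derivation:
Step 0 (initial): 3 infected
Step 1: +8 new -> 11 infected
Step 2: +10 new -> 21 infected
Step 3: +9 new -> 30 infected
Step 4: +7 new -> 37 infected
Step 5: +4 new -> 41 infected
Step 6: +1 new -> 42 infected
Step 7: +0 new -> 42 infected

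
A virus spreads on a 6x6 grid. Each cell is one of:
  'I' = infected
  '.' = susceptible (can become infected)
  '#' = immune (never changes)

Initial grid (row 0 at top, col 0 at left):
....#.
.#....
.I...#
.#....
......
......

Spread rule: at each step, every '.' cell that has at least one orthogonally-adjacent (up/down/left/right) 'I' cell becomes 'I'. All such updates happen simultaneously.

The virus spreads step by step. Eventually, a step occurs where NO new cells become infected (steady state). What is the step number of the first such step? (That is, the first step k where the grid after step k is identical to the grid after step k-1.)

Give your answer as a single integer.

Answer: 8

Derivation:
Step 0 (initial): 1 infected
Step 1: +2 new -> 3 infected
Step 2: +5 new -> 8 infected
Step 3: +7 new -> 15 infected
Step 4: +8 new -> 23 infected
Step 5: +5 new -> 28 infected
Step 6: +3 new -> 31 infected
Step 7: +1 new -> 32 infected
Step 8: +0 new -> 32 infected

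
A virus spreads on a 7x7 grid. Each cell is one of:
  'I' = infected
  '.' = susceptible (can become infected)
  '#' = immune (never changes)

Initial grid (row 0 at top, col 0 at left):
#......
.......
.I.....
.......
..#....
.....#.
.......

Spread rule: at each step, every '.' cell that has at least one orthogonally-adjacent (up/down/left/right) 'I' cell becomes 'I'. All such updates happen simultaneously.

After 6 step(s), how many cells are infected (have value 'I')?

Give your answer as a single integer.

Answer: 40

Derivation:
Step 0 (initial): 1 infected
Step 1: +4 new -> 5 infected
Step 2: +7 new -> 12 infected
Step 3: +6 new -> 18 infected
Step 4: +8 new -> 26 infected
Step 5: +8 new -> 34 infected
Step 6: +6 new -> 40 infected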